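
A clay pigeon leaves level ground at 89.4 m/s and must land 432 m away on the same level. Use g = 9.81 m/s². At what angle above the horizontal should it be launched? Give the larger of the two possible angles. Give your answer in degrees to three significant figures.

74.0°

R = v₀² sin 2θ / g gives sin 2θ = gR/v₀² = 9.81·432/89.4² = 0.5302.
2θ = 32.02° or 180° − 32.02° = 148.0°, so θ = 16.01° or 73.99°.
The larger angle is 73.99°.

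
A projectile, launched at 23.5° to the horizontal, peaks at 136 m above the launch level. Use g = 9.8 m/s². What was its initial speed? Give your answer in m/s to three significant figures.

129 m/s

At the peak v_y = 0, so v_y0 = √(2gH) = √(2 × 9.80 × 136) = 51.63 m/s.
v_y0 = v₀ sin θ ⇒ v₀ = 51.63 / sin 23.5° = 129.5 m/s.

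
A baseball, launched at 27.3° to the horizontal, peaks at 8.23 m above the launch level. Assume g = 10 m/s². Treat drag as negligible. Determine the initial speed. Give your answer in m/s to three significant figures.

At the peak v_y = 0, so v_y0 = √(2gH) = √(2 × 10.0 × 8.23) = 12.83 m/s.
v_y0 = v₀ sin θ ⇒ v₀ = 12.83 / sin 27.3° = 27.97 m/s.

28.0 m/s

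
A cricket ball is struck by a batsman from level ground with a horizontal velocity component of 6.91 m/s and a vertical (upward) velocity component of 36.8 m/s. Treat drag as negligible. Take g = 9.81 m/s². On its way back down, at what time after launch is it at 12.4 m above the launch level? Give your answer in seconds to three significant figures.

Height y(t) = 36.80 t − 4.905 t² = 12.4 gives 4.905 t² − 36.80 t + 12.4 = 0.
Quadratic formula: t = (36.80 ± √1111.0) / 9.81 = (36.80 ± 33.33) / 9.81 → t = 0.3536 s or 7.149 s.
The descending-branch root is 7.149 s.

7.15 s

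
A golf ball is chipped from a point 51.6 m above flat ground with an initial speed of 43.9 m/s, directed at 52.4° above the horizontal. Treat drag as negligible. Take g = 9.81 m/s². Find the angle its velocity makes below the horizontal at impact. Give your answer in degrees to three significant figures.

vₓ = 43.90 cos 52.4° = 26.79 m/s; v_y0 = 43.90 sin 52.4° = 34.78 m/s.
The projectile lands when y = 51.6 + (34.78) t − ½·9.81·t² = 0. Positive root: t = (34.78 + √(34.78² + 2·9.81·51.6)) / 9.81 = (34.78 + 47.14) / 9.81 = 8.351 s.
At impact: v_y = v_y0 − g t = −47.14 m/s; vₓ = 26.79 m/s.
Angle below horizontal: arctan(|v_y|/vₓ) = arctan(47.14/26.79) = 60.39°.

60.4°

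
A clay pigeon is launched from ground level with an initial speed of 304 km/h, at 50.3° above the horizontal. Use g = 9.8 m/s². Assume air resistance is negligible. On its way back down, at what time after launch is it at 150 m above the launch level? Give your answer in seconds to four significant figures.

Convert: 304 km/h = 304/3.6 = 84.44 m/s.
Horizontal component vₓ = 84.44 cos 50.3° = 53.94 m/s; vertical v_y0 = 84.44 sin 50.3° = 64.97 m/s.
Height y(t) = 64.97 t − 4.900 t² = 150 gives 4.900 t² − 64.97 t + 150 = 0.
t = [64.97 ± √(64.97² − 2·9.80·150)] / 9.80 = (64.97 ± 35.80) / 9.80, so t = 2.977 s or t = 10.28 s.
The descending-branch root is 10.28 s.

10.28 s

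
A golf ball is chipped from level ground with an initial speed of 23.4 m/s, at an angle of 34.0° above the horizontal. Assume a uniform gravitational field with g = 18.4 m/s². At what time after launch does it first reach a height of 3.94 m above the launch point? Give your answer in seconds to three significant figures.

0.433 s

Components: vₓ = 23.40 cos 34.0° = 19.40 m/s, v_y0 = 23.40 sin 34.0° = 13.09 m/s.
Set y = v_y0 t − ½ g t² = 3.94: 9.200 t² − 13.09 t + 3.94 = 0.
t = [13.09 ± √(13.09² − 2·18.4·3.94)] / 18.4 = (13.09 ± 5.121) / 18.4, so t = 0.4328 s or t = 0.9895 s.
The first (ascending) time is 0.4328 s.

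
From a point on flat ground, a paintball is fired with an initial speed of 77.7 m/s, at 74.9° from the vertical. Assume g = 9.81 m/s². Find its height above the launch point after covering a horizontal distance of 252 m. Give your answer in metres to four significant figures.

Components: vₓ = 77.70 sin 74.9° = 75.02 m/s, v_y0 = 77.70 cos 74.9° = 20.24 m/s.
At x = 252 m, t = x/vₓ = 252/75.02 = 3.359 s.
Height: y = v_y0 t − ½ g t² = 20.24 × 3.359 − 4.905 × 3.359² = 67.99 − 55.35 = 12.64 m.

12.64 m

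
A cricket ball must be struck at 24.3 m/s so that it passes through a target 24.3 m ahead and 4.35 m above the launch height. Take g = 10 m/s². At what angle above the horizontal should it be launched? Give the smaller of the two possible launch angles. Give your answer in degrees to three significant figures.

Trajectory: y = x tanθ − g x² (1 + tan²θ)/(2v₀²). With x = 24.3, y = 4.35, v₀ = 24.3, g = 10.0:
5.000 tan²θ − 24.3 tanθ + (9.350) = 0.
tanθ = [24.3 ± √(24.3² − 4 × 5.000 × (9.350))] / (2 × 5.000) = (24.3 ± 20.09) / 10.00, giving tanθ = 0.4213 or 4.439.
θ = 22.85° or 77.30°; the smaller is 22.85°.

22.8°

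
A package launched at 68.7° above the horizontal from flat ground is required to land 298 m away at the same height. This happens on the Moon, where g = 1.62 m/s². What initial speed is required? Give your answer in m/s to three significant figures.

26.7 m/s

Level-ground range: R = v₀² sin(2θ)/g, so v₀ = √(gR / sin 2θ).
v₀ = √(1.62 × 298 / sin 137.4°) = √(482.8 / 0.6769) = √713.22 = 26.71 m/s.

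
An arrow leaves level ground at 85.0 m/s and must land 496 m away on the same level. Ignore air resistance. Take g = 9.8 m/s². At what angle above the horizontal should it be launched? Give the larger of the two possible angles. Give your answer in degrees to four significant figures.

68.86°

Level-ground range R = v₀² sin(2θ)/g ⇒ sin(2θ) = gR/v₀² = 9.80 × 496 / 85.0² = 0.6728.
2θ = 42.28° or 180° − 42.28° = 137.7°, so θ = 21.14° or 68.86°.
The larger angle is 68.86°.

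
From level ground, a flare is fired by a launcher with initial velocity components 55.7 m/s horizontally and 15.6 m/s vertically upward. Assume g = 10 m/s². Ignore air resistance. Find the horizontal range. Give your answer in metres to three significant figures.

174 m

Time aloft: T = 2 v_y0 / g = 2 × 15.60 / 10.0 = 3.120 s.
Range: R = vₓ T = 55.70 × 3.120 = 173.8 m.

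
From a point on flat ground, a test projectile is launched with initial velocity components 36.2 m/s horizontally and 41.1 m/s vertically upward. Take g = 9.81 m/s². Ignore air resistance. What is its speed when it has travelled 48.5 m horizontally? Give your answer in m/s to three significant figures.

45.7 m/s

At x = 48.5 m, t = x/vₓ = 48.5/36.20 = 1.340 s.
Vertical velocity there: v_y = v_y0 − g t = 41.10 − 9.81 × 1.340 = 27.96 m/s.
Speed: √(vₓ² + v_y²) = √(36.20² + 27.96²) = 45.74 m/s.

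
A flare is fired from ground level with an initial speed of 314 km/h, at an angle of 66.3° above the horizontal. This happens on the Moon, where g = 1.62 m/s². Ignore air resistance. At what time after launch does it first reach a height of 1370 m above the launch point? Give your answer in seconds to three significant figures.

22.1 s

Convert: 314 km/h = 314/3.6 = 87.22 m/s.
Resolve: vₓ = 87.22 cos 66.3° = 35.06 m/s and v_y0 = 87.22 sin 66.3° = 79.87 m/s.
Require v_y0 t − ½ g t² = 1370, i.e. 0.8100 t² − 79.87 t + 1370 = 0.
Quadratic formula: t = (79.87 ± √1939.8) / 1.62 = (79.87 ± 44.04) / 1.62 → t = 22.11 s or 76.49 s.
The first (ascending) time is 22.11 s.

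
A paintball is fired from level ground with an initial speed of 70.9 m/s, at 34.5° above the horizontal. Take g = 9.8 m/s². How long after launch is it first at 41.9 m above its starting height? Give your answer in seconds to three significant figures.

Horizontal component vₓ = 70.90 cos 34.5° = 58.43 m/s; vertical v_y0 = 70.90 sin 34.5° = 40.16 m/s.
Set y = v_y0 t − ½ g t² = 41.9: 4.900 t² − 40.16 t + 41.9 = 0.
Quadratic formula: t = (40.16 ± √791.44) / 9.80 = (40.16 ± 28.13) / 9.80 → t = 1.227 s or 6.968 s.
The first (ascending) time is 1.227 s.

1.23 s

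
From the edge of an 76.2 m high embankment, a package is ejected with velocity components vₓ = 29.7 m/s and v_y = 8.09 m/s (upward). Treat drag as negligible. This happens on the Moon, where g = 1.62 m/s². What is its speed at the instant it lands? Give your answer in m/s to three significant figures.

The projectile lands when y = 76.2 + (8.090) t − ½·1.62·t² = 0. Positive root: t = (8.090 + √(8.090² + 2·1.62·76.2)) / 1.62 = (8.090 + 17.67) / 1.62 = 15.90 s.
Vertical velocity at impact: v_y = v_y0 − g t = 8.090 − 1.62 × 15.90 = −17.67 m/s.
Speed: |v| = √(vₓ² + v_y²) = √(29.70² + 17.67²) = 34.56 m/s.

34.6 m/s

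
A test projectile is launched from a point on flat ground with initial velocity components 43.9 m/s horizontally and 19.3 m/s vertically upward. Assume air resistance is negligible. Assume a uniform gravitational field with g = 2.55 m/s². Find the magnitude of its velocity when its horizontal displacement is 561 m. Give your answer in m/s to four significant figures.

45.87 m/s

At x = 561 m, t = x/vₓ = 561/43.90 = 12.78 s.
Vertical velocity there: v_y = v_y0 − g t = 19.30 − 2.55 × 12.78 = −13.29 m/s.
Speed: √(vₓ² + v_y²) = √(43.90² + 13.29²) = 45.87 m/s.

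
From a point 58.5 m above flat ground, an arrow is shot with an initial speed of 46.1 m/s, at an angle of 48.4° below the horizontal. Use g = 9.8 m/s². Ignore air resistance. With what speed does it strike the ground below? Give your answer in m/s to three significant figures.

57.2 m/s

Components: vₓ = 46.10 cos 48.4° = 30.61 m/s, v_y0 = −34.47 m/s (downward).
Vertical motion (up positive, ground at y = 0): 4.900 t² − (−34.47) t − 58.5 = 0, so t = (−34.47 + √(34.47² + 2·9.80·58.5)) / 9.80 = (−34.47 + 48.32) / 9.80 = 1.413 s.
Vertical velocity at impact: v_y = v_y0 − g t = −34.47 − 9.80 × 1.413 = −48.32 m/s.
Speed: |v| = √(vₓ² + v_y²) = √(30.61² + 48.32²) = 57.20 m/s.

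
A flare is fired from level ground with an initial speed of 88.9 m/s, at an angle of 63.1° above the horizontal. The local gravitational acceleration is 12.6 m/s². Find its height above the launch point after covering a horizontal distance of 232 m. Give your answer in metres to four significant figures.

247.7 m

vₓ = 88.90 cos 63.1° = 40.22 m/s; v_y0 = 88.90 sin 63.1° = 79.28 m/s.
Time to reach x = 232 m: t = x/vₓ = 232/40.22 = 5.768 s.
Height: y = v_y0 t − ½ g t² = 79.28 × 5.768 − 6.300 × 5.768² = 457.3 − 209.6 = 247.7 m.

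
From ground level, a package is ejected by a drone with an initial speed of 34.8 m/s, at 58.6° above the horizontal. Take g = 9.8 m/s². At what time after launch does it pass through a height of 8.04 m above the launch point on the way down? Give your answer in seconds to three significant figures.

5.78 s

Components: vₓ = 34.80 cos 58.6° = 18.13 m/s, v_y0 = 34.80 sin 58.6° = 29.70 m/s.
Set y = v_y0 t − ½ g t² = 8.04: 4.900 t² − 29.70 t + 8.04 = 0.
t = [29.70 ± √(29.70² − 2·9.80·8.04)] / 9.80 = (29.70 ± 26.92) / 9.80, so t = 0.2840 s or t = 5.778 s.
The descending-branch root is 5.778 s.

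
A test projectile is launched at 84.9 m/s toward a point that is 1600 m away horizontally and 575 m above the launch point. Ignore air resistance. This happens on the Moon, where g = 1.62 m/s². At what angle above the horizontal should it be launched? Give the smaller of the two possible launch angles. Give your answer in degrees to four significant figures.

31.17°

Trajectory: y = x tanθ − g x² (1 + tan²θ)/(2v₀²). With x = 1600, y = 575, v₀ = 84.9, g = 1.62:
287.7 tan²θ − 1600 tanθ + (862.7) = 0.
tanθ = [1600 ± √(1600² − 4 × 287.7 × (862.7))] / (2 × 287.7) = (1600 ± 1252) / 575.4, giving tanθ = 0.6050 or 4.957.
θ = 31.17° or 78.59°; the smaller is 31.17°.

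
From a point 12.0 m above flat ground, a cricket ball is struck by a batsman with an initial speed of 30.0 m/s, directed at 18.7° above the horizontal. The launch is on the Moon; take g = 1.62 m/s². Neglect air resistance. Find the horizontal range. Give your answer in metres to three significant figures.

370 m

Components: vₓ = 30.00 cos 18.7° = 28.42 m/s, v_y0 = 30.00 sin 18.7° = 9.618 m/s.
Vertical motion (up positive, ground at y = 0): 0.8100 t² − (9.618) t − 12.0 = 0, so t = (9.618 + √(9.618² + 2·1.62·12.0)) / 1.62 = (9.618 + 11.46) / 1.62 = 13.01 s.
Horizontal distance: R = vₓ t = 28.42 × 13.01 = 369.8 m.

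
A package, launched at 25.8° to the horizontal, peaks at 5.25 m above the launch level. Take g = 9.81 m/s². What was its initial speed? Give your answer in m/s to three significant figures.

At the peak v_y = 0, so v_y0 = √(2gH) = √(2 × 9.81 × 5.25) = 10.15 m/s.
v_y0 = v₀ sin θ ⇒ v₀ = 10.15 / sin 25.8° = 23.32 m/s.

23.3 m/s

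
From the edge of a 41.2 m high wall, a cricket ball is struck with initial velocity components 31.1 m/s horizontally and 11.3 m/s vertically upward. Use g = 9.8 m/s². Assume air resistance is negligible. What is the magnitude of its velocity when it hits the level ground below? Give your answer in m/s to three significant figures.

The projectile lands when y = 41.2 + (11.30) t − ½·9.80·t² = 0. Positive root: t = (11.30 + √(11.30² + 2·9.80·41.2)) / 9.80 = (11.30 + 30.58) / 9.80 = 4.274 s.
Vertical velocity at impact: v_y = v_y0 − g t = 11.30 − 9.80 × 4.274 = −30.58 m/s.
Speed: |v| = √(vₓ² + v_y²) = √(31.10² + 30.58²) = 43.62 m/s.

43.6 m/s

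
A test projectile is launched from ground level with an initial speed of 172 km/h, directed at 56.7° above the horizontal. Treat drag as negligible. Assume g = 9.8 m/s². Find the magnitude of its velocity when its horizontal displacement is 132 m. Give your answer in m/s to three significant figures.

Convert: 172 km/h = 172/3.6 = 47.78 m/s.
Resolve: vₓ = 47.78 cos 56.7° = 26.23 m/s and v_y0 = 47.78 sin 56.7° = 39.93 m/s.
At x = 132 m, t = x/vₓ = 132/26.23 = 5.032 s.
Vertical velocity there: v_y = v_y0 − g t = 39.93 − 9.80 × 5.032 = −9.383 m/s.
Speed: √(vₓ² + v_y²) = √(26.23² + 9.383²) = 27.86 m/s.

27.9 m/s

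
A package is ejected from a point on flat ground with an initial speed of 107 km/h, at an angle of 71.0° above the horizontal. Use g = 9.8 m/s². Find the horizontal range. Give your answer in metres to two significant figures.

55 m

Convert: 107 km/h = 107/3.6 = 29.72 m/s.
Horizontal component vₓ = 29.72 cos 71.0° = 9.677 m/s; vertical v_y0 = 29.72 sin 71.0° = 28.10 m/s.
Time aloft: T = 2 v_y0 / g = 2 × 28.10 / 9.80 = 5.735 s.
Range: R = vₓ T = 9.677 × 5.735 = 55.50 m.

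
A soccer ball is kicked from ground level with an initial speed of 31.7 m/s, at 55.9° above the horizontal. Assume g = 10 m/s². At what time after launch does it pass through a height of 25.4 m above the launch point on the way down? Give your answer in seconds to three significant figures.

3.97 s

vₓ = 31.70 cos 55.9° = 17.77 m/s; v_y0 = 31.70 sin 55.9° = 26.25 m/s.
Set y = v_y0 t − ½ g t² = 25.4: 5.000 t² − 26.25 t + 25.4 = 0.
Quadratic formula: t = (26.25 ± √181.04) / 10.0 = (26.25 ± 13.45) / 10.0 → t = 1.279 s or 3.970 s.
The descending-branch root is 3.970 s.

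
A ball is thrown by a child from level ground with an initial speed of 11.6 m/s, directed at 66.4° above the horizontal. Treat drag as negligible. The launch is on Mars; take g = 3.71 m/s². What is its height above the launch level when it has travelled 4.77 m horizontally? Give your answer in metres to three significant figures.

8.96 m

Horizontal component vₓ = 11.60 cos 66.4° = 4.644 m/s; vertical v_y0 = 11.60 sin 66.4° = 10.63 m/s.
x = vₓ t ⇒ t = 4.77/4.644 = 1.027 s.
Height: y = v_y0 t − ½ g t² = 10.63 × 1.027 − 1.855 × 1.027² = 10.92 − 1.957 = 8.961 m.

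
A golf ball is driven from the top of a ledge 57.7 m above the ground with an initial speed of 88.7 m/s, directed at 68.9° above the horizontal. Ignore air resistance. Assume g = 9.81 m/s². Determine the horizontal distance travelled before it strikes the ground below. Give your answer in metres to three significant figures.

560 m

Horizontal component vₓ = 88.70 cos 68.9° = 31.93 m/s; vertical v_y0 = 88.70 sin 68.9° = 82.75 m/s.
With up positive and y = 0 at the ground: y(t) = 57.7 + (82.75) t − 4.905 t². Setting y = 0 and taking the positive root: t = [82.75 + √(82.75² + 2·9.81·57.7)] / 9.81 = (82.75 + 89.33) / 9.81 = 17.54 s.
Horizontal distance: R = vₓ t = 31.93 × 17.54 = 560.1 m.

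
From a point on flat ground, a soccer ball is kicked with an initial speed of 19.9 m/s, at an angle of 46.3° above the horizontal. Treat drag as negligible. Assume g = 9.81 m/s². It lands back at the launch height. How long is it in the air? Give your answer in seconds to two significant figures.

Resolve: vₓ = 19.90 cos 46.3° = 13.75 m/s and v_y0 = 19.90 sin 46.3° = 14.39 m/s.
Time of flight on level ground: T = 2 v_y0 / g = 2 × 14.39 / 9.81 = 2.933 s.

2.9 s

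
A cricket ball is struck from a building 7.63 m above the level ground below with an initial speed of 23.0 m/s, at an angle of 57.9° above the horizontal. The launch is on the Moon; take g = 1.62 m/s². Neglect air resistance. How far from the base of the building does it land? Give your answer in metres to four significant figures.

298.7 m

Components: vₓ = 23.00 cos 57.9° = 12.22 m/s, v_y0 = 23.00 sin 57.9° = 19.48 m/s.
Vertical motion (up positive, ground at y = 0): 0.8100 t² − (19.48) t − 7.63 = 0, so t = (19.48 + √(19.48² + 2·1.62·7.63)) / 1.62 = (19.48 + 20.11) / 1.62 = 24.44 s.
Horizontal distance: R = vₓ t = 12.22 × 24.44 = 298.7 m.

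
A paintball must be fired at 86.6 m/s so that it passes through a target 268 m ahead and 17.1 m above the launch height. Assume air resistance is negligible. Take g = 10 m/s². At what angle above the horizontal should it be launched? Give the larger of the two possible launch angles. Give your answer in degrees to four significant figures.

Trajectory: y = x tanθ − g x² (1 + tan²θ)/(2v₀²). With x = 268, y = 17.1, v₀ = 86.6, g = 10.0:
47.89 tan²θ − 268 tanθ + (64.99) = 0.
tanθ = [268 ± √(268² − 4 × 47.89 × (64.99))] / (2 × 47.89) = (268 ± 243.7) / 95.77, giving tanθ = 0.2540 or 5.343.
θ = 14.25° or 79.40°; the larger is 79.40°.

79.40°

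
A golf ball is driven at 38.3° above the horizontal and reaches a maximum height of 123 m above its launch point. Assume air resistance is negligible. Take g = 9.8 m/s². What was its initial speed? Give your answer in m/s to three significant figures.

At the peak v_y = 0, so v_y0 = √(2gH) = √(2 × 9.80 × 123) = 49.10 m/s.
v_y0 = v₀ sin θ ⇒ v₀ = 49.10 / sin 38.3° = 79.22 m/s.

79.2 m/s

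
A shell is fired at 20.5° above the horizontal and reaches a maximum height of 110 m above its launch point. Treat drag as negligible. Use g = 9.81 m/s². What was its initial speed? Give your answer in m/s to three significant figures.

At the peak v_y = 0, so v_y0 = √(2gH) = √(2 × 9.81 × 110) = 46.46 m/s.
v_y0 = v₀ sin θ ⇒ v₀ = 46.46 / sin 20.5° = 132.7 m/s.

133 m/s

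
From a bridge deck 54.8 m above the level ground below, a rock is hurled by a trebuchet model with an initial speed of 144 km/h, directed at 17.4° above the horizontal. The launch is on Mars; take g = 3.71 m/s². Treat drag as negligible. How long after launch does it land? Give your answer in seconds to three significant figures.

Convert: 144 km/h = 144/3.6 = 40.00 m/s.
Resolve: vₓ = 40.00 cos 17.4° = 38.17 m/s and v_y0 = 40.00 sin 17.4° = 11.96 m/s.
Vertical motion (up positive, ground at y = 0): 1.855 t² − (11.96) t − 54.8 = 0, so t = (11.96 + √(11.96² + 2·3.71·54.8)) / 3.71 = (11.96 + 23.45) / 3.71 = 9.544 s.

9.54 s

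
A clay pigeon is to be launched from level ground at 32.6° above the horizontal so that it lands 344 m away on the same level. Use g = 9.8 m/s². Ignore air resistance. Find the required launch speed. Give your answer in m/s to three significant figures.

60.9 m/s

From R = (v₀² / g) sin 2θ: v₀ = √(gR / sin 2θ).
v₀ = √(9.80 × 344 / sin 65.20°) = √(3371 / 0.9078) = √3713.7 = 60.94 m/s.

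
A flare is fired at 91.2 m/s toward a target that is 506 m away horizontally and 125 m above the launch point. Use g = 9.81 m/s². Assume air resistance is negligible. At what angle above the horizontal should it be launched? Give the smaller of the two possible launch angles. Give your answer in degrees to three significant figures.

34.4°

Trajectory: y = x tanθ − g x² (1 + tan²θ)/(2v₀²). With x = 506, y = 125, v₀ = 91.2, g = 9.81:
151.0 tan²θ − 506 tanθ + (276.0) = 0.
tanθ = [506 ± √(506² − 4 × 151.0 × (276.0))] / (2 × 151.0) = (506 ± 298.9) / 302.0, giving tanθ = 0.6858 or 2.665.
θ = 34.44° or 69.44°; the smaller is 34.44°.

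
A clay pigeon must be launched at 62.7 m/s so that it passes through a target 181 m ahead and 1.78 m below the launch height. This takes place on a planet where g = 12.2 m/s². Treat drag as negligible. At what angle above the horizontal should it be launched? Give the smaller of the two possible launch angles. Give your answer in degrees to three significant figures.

16.5°

Trajectory: y = x tanθ − g x² (1 + tan²θ)/(2v₀²). With x = 181, y = −1.78, v₀ = 62.7, g = 12.2:
50.83 tan²θ − 181 tanθ + (49.05) = 0.
tanθ = [181 ± √(181² − 4 × 50.83 × (49.05))] / (2 × 50.83) = (181 ± 151.0) / 101.7, giving tanθ = 0.2955 or 3.265.
θ = 16.46° or 72.97°; the smaller is 16.46°.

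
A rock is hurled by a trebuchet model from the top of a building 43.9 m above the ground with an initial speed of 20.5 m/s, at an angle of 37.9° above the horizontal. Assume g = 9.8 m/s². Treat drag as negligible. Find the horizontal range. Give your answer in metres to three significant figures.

vₓ = 20.50 cos 37.9° = 16.18 m/s; v_y0 = 20.50 sin 37.9° = 12.59 m/s.
The projectile lands when y = 43.9 + (12.59) t − ½·9.80·t² = 0. Positive root: t = (12.59 + √(12.59² + 2·9.80·43.9)) / 9.80 = (12.59 + 31.92) / 9.80 = 4.542 s.
Horizontal distance: R = vₓ t = 16.18 × 4.542 = 73.48 m.

73.5 m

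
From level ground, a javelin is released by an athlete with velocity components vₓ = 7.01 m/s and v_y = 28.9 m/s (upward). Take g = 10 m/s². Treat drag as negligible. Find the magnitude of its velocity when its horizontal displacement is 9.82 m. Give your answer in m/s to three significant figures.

16.5 m/s

At x = 9.82 m, t = x/vₓ = 9.82/7.010 = 1.401 s.
Vertical velocity there: v_y = v_y0 − g t = 28.90 − 10.0 × 1.401 = 14.89 m/s.
Speed: √(vₓ² + v_y²) = √(7.010² + 14.89²) = 16.46 m/s.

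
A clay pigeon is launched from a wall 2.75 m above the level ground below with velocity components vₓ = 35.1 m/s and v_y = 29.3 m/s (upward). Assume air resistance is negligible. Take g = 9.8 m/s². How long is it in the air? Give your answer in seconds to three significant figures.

6.07 s

The projectile lands when y = 2.75 + (29.30) t − ½·9.80·t² = 0. Positive root: t = (29.30 + √(29.30² + 2·9.80·2.75)) / 9.80 = (29.30 + 30.21) / 9.80 = 6.072 s.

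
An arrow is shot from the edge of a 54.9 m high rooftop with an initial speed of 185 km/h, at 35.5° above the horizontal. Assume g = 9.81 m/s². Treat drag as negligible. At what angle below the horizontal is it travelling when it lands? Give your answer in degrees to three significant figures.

46.7°

Convert: 185 km/h = 185/3.6 = 51.39 m/s.
Horizontal component vₓ = 51.39 cos 35.5° = 41.84 m/s; vertical v_y0 = 51.39 sin 35.5° = 29.84 m/s.
Vertical motion (up positive, ground at y = 0): 4.905 t² − (29.84) t − 54.9 = 0, so t = (29.84 + √(29.84² + 2·9.81·54.9)) / 9.81 = (29.84 + 44.36) / 9.81 = 7.564 s.
At impact: v_y = v_y0 − g t = −44.36 m/s; vₓ = 41.84 m/s.
Angle below horizontal: arctan(|v_y|/vₓ) = arctan(44.36/41.84) = 46.68°.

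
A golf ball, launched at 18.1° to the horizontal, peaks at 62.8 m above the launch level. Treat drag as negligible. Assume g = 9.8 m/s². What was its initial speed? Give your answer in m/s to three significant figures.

113 m/s

At the peak v_y = 0, so v_y0 = √(2gH) = √(2 × 9.80 × 62.8) = 35.08 m/s.
v_y0 = v₀ sin θ ⇒ v₀ = 35.08 / sin 18.1° = 112.9 m/s.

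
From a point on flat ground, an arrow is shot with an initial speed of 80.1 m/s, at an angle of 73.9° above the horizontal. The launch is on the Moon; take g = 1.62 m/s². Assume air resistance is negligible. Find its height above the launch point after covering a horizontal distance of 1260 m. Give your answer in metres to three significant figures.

1760 m

Horizontal component vₓ = 80.10 cos 73.9° = 22.21 m/s; vertical v_y0 = 80.10 sin 73.9° = 76.96 m/s.
Time to reach x = 1260 m: t = x/vₓ = 1260/22.21 = 56.72 s.
Height: y = v_y0 t − ½ g t² = 76.96 × 56.72 − 0.8100 × 56.72² = 4365 − 2606 = 1759 m.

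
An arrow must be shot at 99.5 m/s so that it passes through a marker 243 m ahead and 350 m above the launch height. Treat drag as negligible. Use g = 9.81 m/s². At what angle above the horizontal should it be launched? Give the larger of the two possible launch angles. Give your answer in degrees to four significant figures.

Trajectory: y = x tanθ − g x² (1 + tan²θ)/(2v₀²). With x = 243, y = 350, v₀ = 99.5, g = 9.81:
29.26 tan²θ − 243 tanθ + (379.3) = 0.
tanθ = [243 ± √(243² − 4 × 29.26 × (379.3))] / (2 × 29.26) = (243 ± 121.1) / 58.51, giving tanθ = 2.083 or 6.223.
θ = 64.36° or 80.87°; the larger is 80.87°.

80.87°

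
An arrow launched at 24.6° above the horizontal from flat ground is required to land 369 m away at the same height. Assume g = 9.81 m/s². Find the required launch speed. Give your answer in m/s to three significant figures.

69.2 m/s

On level ground R = v₀² sin 2θ / g ⇒ v₀ = √(gR / sin 2θ).
v₀ = √(9.81 × 369 / sin 49.20°) = √(3620 / 0.7570) = √4781.9 = 69.15 m/s.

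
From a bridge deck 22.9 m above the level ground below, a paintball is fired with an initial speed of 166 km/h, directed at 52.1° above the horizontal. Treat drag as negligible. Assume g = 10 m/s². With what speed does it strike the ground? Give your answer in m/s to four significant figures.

50.84 m/s

Convert: 166 km/h = 166/3.6 = 46.11 m/s.
vₓ = 46.11 cos 52.1° = 28.33 m/s; v_y0 = 46.11 sin 52.1° = 36.39 m/s.
The projectile lands when y = 22.9 + (36.39) t − ½·10.0·t² = 0. Positive root: t = (36.39 + √(36.39² + 2·10.0·22.9)) / 10.0 = (36.39 + 42.21) / 10.0 = 7.860 s.
Vertical velocity at impact: v_y = v_y0 − g t = 36.39 − 10.0 × 7.860 = −42.21 m/s.
Speed: |v| = √(vₓ² + v_y²) = √(28.33² + 42.21²) = 50.84 m/s.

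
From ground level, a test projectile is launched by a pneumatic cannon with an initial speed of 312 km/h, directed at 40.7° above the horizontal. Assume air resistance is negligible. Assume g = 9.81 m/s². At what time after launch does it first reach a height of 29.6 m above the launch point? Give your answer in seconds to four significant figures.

0.5500 s

Convert: 312 km/h = 312/3.6 = 86.67 m/s.
vₓ = 86.67 cos 40.7° = 65.70 m/s; v_y0 = 86.67 sin 40.7° = 56.52 m/s.
Set y = v_y0 t − ½ g t² = 29.6: 4.905 t² − 56.52 t + 29.6 = 0.
Quadratic formula: t = (56.52 ± √2613.2) / 9.81 = (56.52 ± 51.12) / 9.81 → t = 0.5500 s or 10.97 s.
The first (ascending) time is 0.5500 s.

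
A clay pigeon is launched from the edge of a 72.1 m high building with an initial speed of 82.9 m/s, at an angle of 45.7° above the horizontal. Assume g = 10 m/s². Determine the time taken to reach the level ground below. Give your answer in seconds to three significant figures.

13.0 s

Resolve: vₓ = 82.90 cos 45.7° = 57.90 m/s and v_y0 = 82.90 sin 45.7° = 59.33 m/s.
The projectile lands when y = 72.1 + (59.33) t − ½·10.0·t² = 0. Positive root: t = (59.33 + √(59.33² + 2·10.0·72.1)) / 10.0 = (59.33 + 70.44) / 10.0 = 12.98 s.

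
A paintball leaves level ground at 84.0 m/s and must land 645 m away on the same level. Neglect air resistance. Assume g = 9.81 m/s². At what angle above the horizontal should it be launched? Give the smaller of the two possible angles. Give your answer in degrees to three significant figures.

31.9°

Level-ground range R = v₀² sin(2θ)/g ⇒ sin(2θ) = gR/v₀² = 9.81 × 645 / 84.0² = 0.8967.
2θ = 63.73° or 180° − 63.73° = 116.3°, so θ = 31.87° or 58.13°.
The smaller angle is 31.87°.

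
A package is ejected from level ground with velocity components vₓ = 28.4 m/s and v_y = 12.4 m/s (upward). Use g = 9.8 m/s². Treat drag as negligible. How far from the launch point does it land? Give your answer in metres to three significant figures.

71.9 m

Time aloft: T = 2 v_y0 / g = 2 × 12.40 / 9.80 = 2.531 s.
Range: R = vₓ T = 28.40 × 2.531 = 71.87 m.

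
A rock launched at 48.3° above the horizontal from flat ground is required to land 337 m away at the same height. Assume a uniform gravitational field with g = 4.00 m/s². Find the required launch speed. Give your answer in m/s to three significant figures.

36.8 m/s

On level ground R = v₀² sin 2θ / g ⇒ v₀ = √(gR / sin 2θ).
v₀ = √(4.00 × 337 / sin 96.60°) = √(1348 / 0.9934) = √1357.0 = 36.84 m/s.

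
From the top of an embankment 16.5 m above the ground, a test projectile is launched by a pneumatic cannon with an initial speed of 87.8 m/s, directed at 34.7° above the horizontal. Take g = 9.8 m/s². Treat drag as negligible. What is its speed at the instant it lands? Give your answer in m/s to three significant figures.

Horizontal component vₓ = 87.80 cos 34.7° = 72.18 m/s; vertical v_y0 = 87.80 sin 34.7° = 49.98 m/s.
Vertical motion (up positive, ground at y = 0): 4.900 t² − (49.98) t − 16.5 = 0, so t = (49.98 + √(49.98² + 2·9.80·16.5)) / 9.80 = (49.98 + 53.12) / 9.80 = 10.52 s.
Vertical velocity at impact: v_y = v_y0 − g t = 49.98 − 9.80 × 10.52 = −53.12 m/s.
Speed: |v| = √(vₓ² + v_y²) = √(72.18² + 53.12²) = 89.62 m/s.

89.6 m/s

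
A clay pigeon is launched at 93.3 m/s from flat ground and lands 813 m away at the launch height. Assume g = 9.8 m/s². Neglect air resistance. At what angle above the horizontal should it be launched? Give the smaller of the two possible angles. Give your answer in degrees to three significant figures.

From R = (v₀²/g) sin 2θ: sin 2θ = 9.80 × 813 / 8704.9 = 0.9153.
2θ = 66.25° or 180° − 66.25° = 113.8°, so θ = 33.12° or 56.88°.
The smaller angle is 33.12°.

33.1°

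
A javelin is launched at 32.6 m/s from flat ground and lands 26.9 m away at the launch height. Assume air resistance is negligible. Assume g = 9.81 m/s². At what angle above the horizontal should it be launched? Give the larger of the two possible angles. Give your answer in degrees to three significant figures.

R = v₀² sin 2θ / g gives sin 2θ = gR/v₀² = 9.81·26.9/32.6² = 0.2483.
2θ = 14.38° or 180° − 14.38° = 165.6°, so θ = 7.189° or 82.81°.
The larger angle is 82.81°.

82.8°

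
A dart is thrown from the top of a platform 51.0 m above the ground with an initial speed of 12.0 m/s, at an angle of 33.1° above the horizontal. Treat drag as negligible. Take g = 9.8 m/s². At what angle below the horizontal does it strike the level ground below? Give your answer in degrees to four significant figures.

72.71°

vₓ = 12.00 cos 33.1° = 10.05 m/s; v_y0 = 12.00 sin 33.1° = 6.553 m/s.
Vertical motion (up positive, ground at y = 0): 4.900 t² − (6.553) t − 51.0 = 0, so t = (6.553 + √(6.553² + 2·9.80·51.0)) / 9.80 = (6.553 + 32.29) / 9.80 = 3.963 s.
At impact: v_y = v_y0 − g t = −32.29 m/s; vₓ = 10.05 m/s.
Angle below horizontal: arctan(|v_y|/vₓ) = arctan(32.29/10.05) = 72.71°.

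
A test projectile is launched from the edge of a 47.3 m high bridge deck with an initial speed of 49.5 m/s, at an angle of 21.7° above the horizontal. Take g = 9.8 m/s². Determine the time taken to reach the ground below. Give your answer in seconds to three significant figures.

Horizontal component vₓ = 49.50 cos 21.7° = 45.99 m/s; vertical v_y0 = 49.50 sin 21.7° = 18.30 m/s.
The projectile lands when y = 47.3 + (18.30) t − ½·9.80·t² = 0. Positive root: t = (18.30 + √(18.30² + 2·9.80·47.3)) / 9.80 = (18.30 + 35.53) / 9.80 = 5.493 s.

5.49 s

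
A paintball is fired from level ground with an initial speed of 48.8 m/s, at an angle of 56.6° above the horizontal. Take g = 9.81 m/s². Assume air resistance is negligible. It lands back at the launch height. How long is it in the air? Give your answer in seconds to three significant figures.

8.31 s

Components: vₓ = 48.80 cos 56.6° = 26.86 m/s, v_y0 = 48.80 sin 56.6° = 40.74 m/s.
Landing at launch height ⇒ T = 2 v_y0 / g = 2 × 40.74 / 9.81 = 8.306 s.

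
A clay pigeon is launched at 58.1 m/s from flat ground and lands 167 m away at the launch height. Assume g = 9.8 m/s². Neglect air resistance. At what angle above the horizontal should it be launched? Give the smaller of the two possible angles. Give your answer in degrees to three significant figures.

From R = (v₀²/g) sin 2θ: sin 2θ = 9.80 × 167 / 3375.6 = 0.4848.
2θ = 29.00° or 180° − 29.00° = 151.0°, so θ = 14.50° or 75.50°.
The smaller angle is 14.50°.

14.5°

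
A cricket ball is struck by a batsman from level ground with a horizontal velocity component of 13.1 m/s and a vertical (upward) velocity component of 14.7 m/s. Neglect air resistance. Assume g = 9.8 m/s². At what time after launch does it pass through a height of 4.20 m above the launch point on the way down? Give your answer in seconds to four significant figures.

2.680 s

Set y = v_y0 t − ½ g t² = 4.20: 4.900 t² − 14.70 t + 4.20 = 0.
Quadratic formula: t = (14.70 ± √133.77) / 9.80 = (14.70 ± 11.57) / 9.80 → t = 0.3198 s or 2.680 s.
The descending-branch root is 2.680 s.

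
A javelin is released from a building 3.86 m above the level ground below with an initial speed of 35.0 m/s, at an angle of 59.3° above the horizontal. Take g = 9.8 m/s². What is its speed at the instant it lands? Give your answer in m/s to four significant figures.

36.06 m/s

vₓ = 35.00 cos 59.3° = 17.87 m/s; v_y0 = 35.00 sin 59.3° = 30.09 m/s.
Vertical motion (up positive, ground at y = 0): 4.900 t² − (30.09) t − 3.86 = 0, so t = (30.09 + √(30.09² + 2·9.80·3.86)) / 9.80 = (30.09 + 31.33) / 9.80 = 6.267 s.
Vertical velocity at impact: v_y = v_y0 − g t = 30.09 − 9.80 × 6.267 = −31.33 m/s.
Speed: |v| = √(vₓ² + v_y²) = √(17.87² + 31.33²) = 36.06 m/s.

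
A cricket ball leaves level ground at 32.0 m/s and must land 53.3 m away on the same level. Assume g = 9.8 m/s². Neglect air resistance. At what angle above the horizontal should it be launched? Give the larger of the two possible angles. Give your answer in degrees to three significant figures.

Level-ground range R = v₀² sin(2θ)/g ⇒ sin(2θ) = gR/v₀² = 9.80 × 53.3 / 32.0² = 0.5101.
2θ = 30.67° or 180° − 30.67° = 149.3°, so θ = 15.34° or 74.66°.
The larger angle is 74.66°.

74.7°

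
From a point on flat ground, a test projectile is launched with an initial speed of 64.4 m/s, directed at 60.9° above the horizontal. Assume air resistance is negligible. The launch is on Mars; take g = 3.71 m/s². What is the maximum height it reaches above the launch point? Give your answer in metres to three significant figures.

Resolve: vₓ = 64.40 cos 60.9° = 31.32 m/s and v_y0 = 64.40 sin 60.9° = 56.27 m/s.
Maximum height: H = v_y0² / (2g) = 56.27² / (2 × 3.71) = 426.7 m.

427 m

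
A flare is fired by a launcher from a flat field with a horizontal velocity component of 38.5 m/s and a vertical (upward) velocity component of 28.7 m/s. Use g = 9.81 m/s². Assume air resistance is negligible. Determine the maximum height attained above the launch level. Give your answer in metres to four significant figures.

Maximum height: H = v_y0² / (2g) = 28.70² / (2 × 9.81) = 41.98 m.

41.98 m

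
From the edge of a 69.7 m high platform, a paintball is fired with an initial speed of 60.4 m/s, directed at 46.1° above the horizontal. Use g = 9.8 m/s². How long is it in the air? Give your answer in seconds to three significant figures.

10.3 s

vₓ = 60.40 cos 46.1° = 41.88 m/s; v_y0 = 60.40 sin 46.1° = 43.52 m/s.
With up positive and y = 0 at the ground: y(t) = 69.7 + (43.52) t − 4.900 t². Setting y = 0 and taking the positive root: t = [43.52 + √(43.52² + 2·9.80·69.7)] / 9.80 = (43.52 + 57.10) / 9.80 = 10.27 s.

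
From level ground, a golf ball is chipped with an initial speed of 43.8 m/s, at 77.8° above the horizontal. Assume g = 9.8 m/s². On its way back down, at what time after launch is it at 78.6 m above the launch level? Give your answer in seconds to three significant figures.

vₓ = 43.80 cos 77.8° = 9.256 m/s; v_y0 = 43.80 sin 77.8° = 42.81 m/s.
Require v_y0 t − ½ g t² = 78.6, i.e. 4.900 t² − 42.81 t + 78.6 = 0.
t = [42.81 ± √(42.81² − 2·9.80·78.6)] / 9.80 = (42.81 ± 17.09) / 9.80, so t = 2.624 s or t = 6.113 s.
The descending-branch root is 6.113 s.

6.11 s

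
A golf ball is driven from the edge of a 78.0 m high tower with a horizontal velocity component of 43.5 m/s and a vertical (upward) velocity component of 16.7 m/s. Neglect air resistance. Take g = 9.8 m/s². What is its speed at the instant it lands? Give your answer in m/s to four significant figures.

60.83 m/s

The projectile lands when y = 78.0 + (16.70) t − ½·9.80·t² = 0. Positive root: t = (16.70 + √(16.70² + 2·9.80·78.0)) / 9.80 = (16.70 + 42.52) / 9.80 = 6.043 s.
Vertical velocity at impact: v_y = v_y0 − g t = 16.70 − 9.80 × 6.043 = −42.52 m/s.
Speed: |v| = √(vₓ² + v_y²) = √(43.50² + 42.52²) = 60.83 m/s.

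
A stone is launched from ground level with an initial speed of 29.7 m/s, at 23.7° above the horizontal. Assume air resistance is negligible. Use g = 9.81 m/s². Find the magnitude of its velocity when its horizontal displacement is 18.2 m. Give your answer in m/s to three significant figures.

Horizontal component vₓ = 29.70 cos 23.7° = 27.20 m/s; vertical v_y0 = 29.70 sin 23.7° = 11.94 m/s.
At x = 18.2 m, t = x/vₓ = 18.2/27.20 = 0.6692 s.
Vertical velocity there: v_y = v_y0 − g t = 11.94 − 9.81 × 0.6692 = 5.373 m/s.
Speed: √(vₓ² + v_y²) = √(27.20² + 5.373²) = 27.72 m/s.

27.7 m/s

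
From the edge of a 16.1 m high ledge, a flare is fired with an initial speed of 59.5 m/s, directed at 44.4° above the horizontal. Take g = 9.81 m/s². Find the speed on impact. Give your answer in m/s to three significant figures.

vₓ = 59.50 cos 44.4° = 42.51 m/s; v_y0 = 59.50 sin 44.4° = 41.63 m/s.
The projectile lands when y = 16.1 + (41.63) t − ½·9.81·t² = 0. Positive root: t = (41.63 + √(41.63² + 2·9.81·16.1)) / 9.81 = (41.63 + 45.27) / 9.81 = 8.858 s.
Vertical velocity at impact: v_y = v_y0 − g t = 41.63 − 9.81 × 8.858 = −45.27 m/s.
Speed: |v| = √(vₓ² + v_y²) = √(42.51² + 45.27²) = 62.10 m/s.

62.1 m/s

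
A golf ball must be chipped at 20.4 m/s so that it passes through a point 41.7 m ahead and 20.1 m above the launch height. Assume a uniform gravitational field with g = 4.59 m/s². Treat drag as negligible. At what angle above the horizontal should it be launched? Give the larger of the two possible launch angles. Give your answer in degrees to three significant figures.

73.8°

Trajectory: y = x tanθ − g x² (1 + tan²θ)/(2v₀²). With x = 41.7, y = 20.1, v₀ = 20.4, g = 4.59:
9.589 tan²θ − 41.7 tanθ + (29.69) = 0.
tanθ = [41.7 ± √(41.7² − 4 × 9.589 × (29.69))] / (2 × 9.589) = (41.7 ± 24.50) / 19.18, giving tanθ = 0.8970 or 3.452.
θ = 41.89° or 73.84°; the larger is 73.84°.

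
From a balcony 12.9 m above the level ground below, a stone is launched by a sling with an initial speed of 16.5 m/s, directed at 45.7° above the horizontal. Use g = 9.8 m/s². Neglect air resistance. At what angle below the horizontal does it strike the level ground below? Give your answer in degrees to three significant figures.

vₓ = 16.50 cos 45.7° = 11.52 m/s; v_y0 = 16.50 sin 45.7° = 11.81 m/s.
The projectile lands when y = 12.9 + (11.81) t − ½·9.80·t² = 0. Positive root: t = (11.81 + √(11.81² + 2·9.80·12.9)) / 9.80 = (11.81 + 19.81) / 9.80 = 3.226 s.
At impact: v_y = v_y0 − g t = −19.81 m/s; vₓ = 11.52 m/s.
Angle below horizontal: arctan(|v_y|/vₓ) = arctan(19.81/11.52) = 59.81°.

59.8°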